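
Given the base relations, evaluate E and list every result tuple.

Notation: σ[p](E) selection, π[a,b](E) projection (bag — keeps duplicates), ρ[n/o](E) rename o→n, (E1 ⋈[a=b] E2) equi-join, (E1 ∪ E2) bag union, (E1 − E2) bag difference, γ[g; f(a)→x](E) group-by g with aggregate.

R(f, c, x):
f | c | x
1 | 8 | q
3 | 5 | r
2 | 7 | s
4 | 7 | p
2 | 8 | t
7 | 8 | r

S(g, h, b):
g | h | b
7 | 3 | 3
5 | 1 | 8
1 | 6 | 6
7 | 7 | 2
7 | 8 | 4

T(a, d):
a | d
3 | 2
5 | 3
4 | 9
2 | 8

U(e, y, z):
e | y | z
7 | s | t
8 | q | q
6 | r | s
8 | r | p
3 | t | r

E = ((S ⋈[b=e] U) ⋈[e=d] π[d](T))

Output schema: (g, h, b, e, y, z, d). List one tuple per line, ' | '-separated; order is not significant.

Stepwise |·|:
  S → 5
  U → 5
  (S ⋈[b=e] U) → 4
  T → 4
  π[d](T) → 4
  ((S ⋈[b=e] U) ⋈[e=d] π[d](T)) → 3

== RESULT ==
g | h | b | e | y | z | d
5 | 1 | 8 | 8 | q | q | 8
5 | 1 | 8 | 8 | r | p | 8
7 | 3 | 3 | 3 | t | r | 3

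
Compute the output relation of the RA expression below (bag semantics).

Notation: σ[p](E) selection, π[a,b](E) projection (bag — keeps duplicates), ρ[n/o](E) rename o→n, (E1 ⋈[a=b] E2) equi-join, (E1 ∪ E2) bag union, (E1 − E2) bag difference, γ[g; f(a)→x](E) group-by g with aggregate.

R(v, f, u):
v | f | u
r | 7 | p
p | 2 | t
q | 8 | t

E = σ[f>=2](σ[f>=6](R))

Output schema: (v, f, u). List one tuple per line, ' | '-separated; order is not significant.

Subexpression sizes:
  R → 3
  σ[f>=6](R) → 2
  σ[f>=2](σ[f>=6](R)) → 2

== RESULT ==
v | f | u
q | 8 | t
r | 7 | p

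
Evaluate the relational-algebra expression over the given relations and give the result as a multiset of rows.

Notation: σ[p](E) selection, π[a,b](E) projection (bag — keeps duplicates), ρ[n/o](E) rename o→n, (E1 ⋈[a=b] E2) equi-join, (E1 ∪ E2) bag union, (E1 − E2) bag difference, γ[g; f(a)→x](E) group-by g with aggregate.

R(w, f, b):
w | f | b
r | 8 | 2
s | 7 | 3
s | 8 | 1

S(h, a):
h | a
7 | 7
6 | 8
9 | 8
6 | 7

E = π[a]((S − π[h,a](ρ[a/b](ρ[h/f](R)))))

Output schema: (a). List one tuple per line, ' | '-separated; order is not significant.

Stepwise |·|:
  S → 4
  R → 3
  ρ[h/f](R) → 3
  ρ[a/b](ρ[h/f](R)) → 3
  π[h,a](ρ[a/b](ρ[h/f](R))) → 3
  (S − π[h,a](ρ[a/b](ρ[h/f](R)))) → 4
  π[a]((S − π[h,a](ρ[a/b](ρ[h/f](R))))) → 4

== RESULT ==
a
7
7
8
8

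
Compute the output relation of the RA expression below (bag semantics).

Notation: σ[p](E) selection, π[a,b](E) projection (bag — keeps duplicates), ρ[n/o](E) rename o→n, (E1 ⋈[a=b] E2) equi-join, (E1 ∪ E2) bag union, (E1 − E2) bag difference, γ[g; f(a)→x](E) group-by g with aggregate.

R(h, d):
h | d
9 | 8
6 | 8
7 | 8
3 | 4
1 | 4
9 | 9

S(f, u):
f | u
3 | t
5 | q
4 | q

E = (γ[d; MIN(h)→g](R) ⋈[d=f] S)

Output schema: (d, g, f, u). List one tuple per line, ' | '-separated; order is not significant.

Stepwise |·|:
  R → 6
  γ[d; MIN(h)→g](R) → 3
  S → 3
  (γ[d; MIN(h)→g](R) ⋈[d=f] S) → 1

== RESULT ==
d | g | f | u
4 | 1 | 4 | q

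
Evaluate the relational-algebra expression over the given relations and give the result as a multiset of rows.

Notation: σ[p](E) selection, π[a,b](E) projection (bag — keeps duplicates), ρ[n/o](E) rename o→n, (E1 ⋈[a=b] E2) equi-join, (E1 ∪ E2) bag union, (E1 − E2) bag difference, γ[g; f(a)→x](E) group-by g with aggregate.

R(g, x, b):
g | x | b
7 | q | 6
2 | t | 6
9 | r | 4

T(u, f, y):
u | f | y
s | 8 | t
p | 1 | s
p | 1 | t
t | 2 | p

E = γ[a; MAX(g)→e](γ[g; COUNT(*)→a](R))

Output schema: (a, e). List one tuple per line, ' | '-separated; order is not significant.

Subexpression sizes:
  R → 3
  γ[g; COUNT(*)→a](R) → 3
  γ[a; MAX(g)→e](γ[g; COUNT(*)→a](R)) → 1

== RESULT ==
a | e
1 | 9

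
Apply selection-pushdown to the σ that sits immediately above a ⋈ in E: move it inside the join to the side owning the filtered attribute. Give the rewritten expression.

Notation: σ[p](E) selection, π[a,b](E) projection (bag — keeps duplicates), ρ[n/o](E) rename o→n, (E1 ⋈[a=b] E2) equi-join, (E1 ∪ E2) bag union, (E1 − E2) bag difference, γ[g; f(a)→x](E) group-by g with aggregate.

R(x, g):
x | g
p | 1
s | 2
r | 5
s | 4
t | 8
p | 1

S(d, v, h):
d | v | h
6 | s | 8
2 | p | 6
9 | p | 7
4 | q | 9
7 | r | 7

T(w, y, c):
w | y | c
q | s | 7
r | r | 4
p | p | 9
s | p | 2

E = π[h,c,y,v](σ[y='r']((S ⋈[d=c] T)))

σ filters on y, owned by the right side.
E' = π[h,c,y,v]((S ⋈[d=c] σ[y='r'](T)))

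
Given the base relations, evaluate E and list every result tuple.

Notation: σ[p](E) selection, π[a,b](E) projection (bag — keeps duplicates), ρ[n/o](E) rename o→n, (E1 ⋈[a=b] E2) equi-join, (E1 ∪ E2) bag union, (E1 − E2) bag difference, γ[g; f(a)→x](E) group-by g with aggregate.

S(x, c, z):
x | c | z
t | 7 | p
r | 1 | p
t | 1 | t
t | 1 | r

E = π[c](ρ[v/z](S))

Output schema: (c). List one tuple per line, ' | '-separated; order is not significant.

Stepwise |·|:
  S → 4
  ρ[v/z](S) → 4
  π[c](ρ[v/z](S)) → 4

== RESULT ==
c
1
1
1
7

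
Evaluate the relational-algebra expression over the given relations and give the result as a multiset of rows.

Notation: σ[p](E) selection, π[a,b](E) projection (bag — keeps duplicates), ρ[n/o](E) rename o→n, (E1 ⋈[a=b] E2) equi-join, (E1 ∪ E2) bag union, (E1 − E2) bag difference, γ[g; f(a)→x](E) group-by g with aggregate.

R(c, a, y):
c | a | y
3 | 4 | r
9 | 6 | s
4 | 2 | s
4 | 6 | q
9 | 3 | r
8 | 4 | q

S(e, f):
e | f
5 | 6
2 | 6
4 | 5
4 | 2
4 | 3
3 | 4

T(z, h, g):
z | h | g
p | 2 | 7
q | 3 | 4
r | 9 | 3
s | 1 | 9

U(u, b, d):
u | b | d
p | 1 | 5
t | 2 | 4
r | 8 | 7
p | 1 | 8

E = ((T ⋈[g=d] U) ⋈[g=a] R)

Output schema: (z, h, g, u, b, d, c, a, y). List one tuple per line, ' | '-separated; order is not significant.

Per-node cardinality:
  T → 4
  U → 4
  (T ⋈[g=d] U) → 2
  R → 6
  ((T ⋈[g=d] U) ⋈[g=a] R) → 2

== RESULT ==
z | h | g | u | b | d | c | a | y
q | 3 | 4 | t | 2 | 4 | 3 | 4 | r
q | 3 | 4 | t | 2 | 4 | 8 | 4 | q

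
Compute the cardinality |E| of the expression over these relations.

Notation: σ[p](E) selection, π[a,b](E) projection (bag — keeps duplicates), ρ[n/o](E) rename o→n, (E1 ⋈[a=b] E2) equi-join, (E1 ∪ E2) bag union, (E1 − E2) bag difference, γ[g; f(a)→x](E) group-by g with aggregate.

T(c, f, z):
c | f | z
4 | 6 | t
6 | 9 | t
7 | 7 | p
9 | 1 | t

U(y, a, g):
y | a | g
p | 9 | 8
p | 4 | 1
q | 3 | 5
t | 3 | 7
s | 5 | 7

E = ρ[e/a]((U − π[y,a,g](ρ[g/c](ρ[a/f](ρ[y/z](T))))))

Row counts bottom-up:
  U → 5
  T → 4
  ρ[y/z](T) → 4
  ρ[a/f](ρ[y/z](T)) → 4
  ρ[g/c](ρ[a/f](ρ[y/z](T))) → 4
  π[y,a,g](ρ[g/c](ρ[a/f](ρ[y/z](T)))) → 4
  (U − π[y,a,g](ρ[g/c](ρ[a/f](ρ[y/z](T))))) → 5
  ρ[e/a]((U − π[y,a,g](ρ[g/c](ρ[a/f](ρ[y/z](T)))))) → 5

|E| = 5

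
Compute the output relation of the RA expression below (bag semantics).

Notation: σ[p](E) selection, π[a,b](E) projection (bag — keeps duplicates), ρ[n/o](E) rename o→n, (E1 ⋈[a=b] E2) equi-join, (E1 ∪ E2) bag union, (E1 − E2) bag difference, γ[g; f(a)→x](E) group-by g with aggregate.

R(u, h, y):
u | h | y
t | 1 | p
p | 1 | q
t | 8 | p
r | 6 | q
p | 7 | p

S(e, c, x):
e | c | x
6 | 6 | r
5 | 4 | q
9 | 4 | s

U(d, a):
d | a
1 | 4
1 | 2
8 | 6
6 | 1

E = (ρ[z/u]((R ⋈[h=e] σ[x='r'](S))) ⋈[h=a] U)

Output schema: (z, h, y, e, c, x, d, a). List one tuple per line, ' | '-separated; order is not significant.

Row counts bottom-up:
  R → 5
  S → 3
  σ[x='r'](S) → 1
  (R ⋈[h=e] σ[x='r'](S)) → 1
  ρ[z/u]((R ⋈[h=e] σ[x='r'](S))) → 1
  U → 4
  (ρ[z/u]((R ⋈[h=e] σ[x='r'](S))) ⋈[h=a] U) → 1

== RESULT ==
z | h | y | e | c | x | d | a
r | 6 | q | 6 | 6 | r | 8 | 6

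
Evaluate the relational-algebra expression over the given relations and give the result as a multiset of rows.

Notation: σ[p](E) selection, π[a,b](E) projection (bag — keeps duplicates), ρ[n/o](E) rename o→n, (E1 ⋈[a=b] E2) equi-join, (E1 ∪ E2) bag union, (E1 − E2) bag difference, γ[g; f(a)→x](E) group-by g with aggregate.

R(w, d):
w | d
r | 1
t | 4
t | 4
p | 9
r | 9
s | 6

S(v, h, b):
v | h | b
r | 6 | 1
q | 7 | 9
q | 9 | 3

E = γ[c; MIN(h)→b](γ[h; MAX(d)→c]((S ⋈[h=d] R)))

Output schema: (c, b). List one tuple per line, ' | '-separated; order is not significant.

Row counts bottom-up:
  S → 3
  R → 6
  (S ⋈[h=d] R) → 3
  γ[h; MAX(d)→c]((S ⋈[h=d] R)) → 2
  γ[c; MIN(h)→b](γ[h; MAX(d)→c]((S ⋈[h=d] R))) → 2

== RESULT ==
c | b
6 | 6
9 | 9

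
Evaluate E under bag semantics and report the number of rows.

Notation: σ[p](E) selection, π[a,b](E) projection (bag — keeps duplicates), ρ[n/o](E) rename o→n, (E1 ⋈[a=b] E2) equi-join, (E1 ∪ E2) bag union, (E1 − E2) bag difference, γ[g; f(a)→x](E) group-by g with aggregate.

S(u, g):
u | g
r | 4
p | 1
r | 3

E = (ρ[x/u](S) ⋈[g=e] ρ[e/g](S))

Stepwise |·|:
  S → 3
  ρ[x/u](S) → 3
  S → 3
  ρ[e/g](S) → 3
  (ρ[x/u](S) ⋈[g=e] ρ[e/g](S)) → 3

|E| = 3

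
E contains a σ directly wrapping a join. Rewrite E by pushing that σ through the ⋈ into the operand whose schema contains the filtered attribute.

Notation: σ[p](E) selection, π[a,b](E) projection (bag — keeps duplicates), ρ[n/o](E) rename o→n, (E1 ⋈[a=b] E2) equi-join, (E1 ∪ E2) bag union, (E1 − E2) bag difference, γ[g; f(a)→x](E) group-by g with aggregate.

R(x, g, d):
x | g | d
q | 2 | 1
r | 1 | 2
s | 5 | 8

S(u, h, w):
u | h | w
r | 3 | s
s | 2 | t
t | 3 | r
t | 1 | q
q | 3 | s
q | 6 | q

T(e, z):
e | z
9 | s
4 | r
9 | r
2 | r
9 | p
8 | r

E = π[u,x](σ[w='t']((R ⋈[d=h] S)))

σ filters on w, owned by the right side.
E' = π[u,x]((R ⋈[d=h] σ[w='t'](S)))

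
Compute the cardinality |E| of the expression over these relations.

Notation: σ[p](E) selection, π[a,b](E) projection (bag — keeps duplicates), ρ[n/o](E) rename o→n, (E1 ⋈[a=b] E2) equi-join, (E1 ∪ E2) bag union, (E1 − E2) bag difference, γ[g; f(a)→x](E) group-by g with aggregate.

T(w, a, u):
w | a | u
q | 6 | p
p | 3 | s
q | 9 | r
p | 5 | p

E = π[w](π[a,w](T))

Row counts bottom-up:
  T → 4
  π[a,w](T) → 4
  π[w](π[a,w](T)) → 4

|E| = 4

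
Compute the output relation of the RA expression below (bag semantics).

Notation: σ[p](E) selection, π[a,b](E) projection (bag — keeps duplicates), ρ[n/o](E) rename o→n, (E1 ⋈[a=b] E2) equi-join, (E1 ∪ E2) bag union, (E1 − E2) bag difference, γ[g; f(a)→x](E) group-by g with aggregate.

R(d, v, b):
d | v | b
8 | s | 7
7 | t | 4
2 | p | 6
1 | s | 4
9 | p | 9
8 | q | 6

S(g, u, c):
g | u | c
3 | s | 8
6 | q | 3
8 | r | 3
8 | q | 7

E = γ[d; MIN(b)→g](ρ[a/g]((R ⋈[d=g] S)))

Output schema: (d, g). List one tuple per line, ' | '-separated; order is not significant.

Row counts bottom-up:
  R → 6
  S → 4
  (R ⋈[d=g] S) → 4
  ρ[a/g]((R ⋈[d=g] S)) → 4
  γ[d; MIN(b)→g](ρ[a/g]((R ⋈[d=g] S))) → 1

== RESULT ==
d | g
8 | 6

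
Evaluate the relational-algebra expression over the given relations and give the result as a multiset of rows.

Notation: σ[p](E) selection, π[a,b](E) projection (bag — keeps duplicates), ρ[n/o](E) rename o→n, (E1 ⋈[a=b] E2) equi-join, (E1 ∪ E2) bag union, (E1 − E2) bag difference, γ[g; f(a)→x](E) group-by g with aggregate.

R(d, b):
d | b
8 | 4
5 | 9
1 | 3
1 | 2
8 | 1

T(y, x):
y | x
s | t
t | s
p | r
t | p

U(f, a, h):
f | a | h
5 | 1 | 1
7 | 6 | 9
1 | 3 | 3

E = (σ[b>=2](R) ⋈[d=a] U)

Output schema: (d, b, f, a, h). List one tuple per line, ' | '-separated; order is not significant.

Subexpression sizes:
  R → 5
  σ[b>=2](R) → 4
  U → 3
  (σ[b>=2](R) ⋈[d=a] U) → 2

== RESULT ==
d | b | f | a | h
1 | 2 | 5 | 1 | 1
1 | 3 | 5 | 1 | 1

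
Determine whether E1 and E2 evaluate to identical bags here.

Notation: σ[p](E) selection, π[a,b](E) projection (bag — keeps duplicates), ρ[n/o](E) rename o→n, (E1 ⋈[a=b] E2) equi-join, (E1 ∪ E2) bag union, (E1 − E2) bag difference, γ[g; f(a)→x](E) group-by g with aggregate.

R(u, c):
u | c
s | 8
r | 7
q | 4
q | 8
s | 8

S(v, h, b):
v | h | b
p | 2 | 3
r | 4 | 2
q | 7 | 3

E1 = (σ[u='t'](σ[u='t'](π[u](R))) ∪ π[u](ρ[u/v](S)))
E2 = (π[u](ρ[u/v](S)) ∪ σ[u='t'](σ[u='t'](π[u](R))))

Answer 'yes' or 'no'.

E1 stepwise |·|:
  R → 5
  π[u](R) → 5
  σ[u='t'](π[u](R)) → 0
  σ[u='t'](σ[u='t'](π[u](R))) → 0
  S → 3
  ρ[u/v](S) → 3
  π[u](ρ[u/v](S)) → 3
  (σ[u='t'](σ[u='t'](π[u](R))) ∪ π[u](ρ[u/v](S))) → 3
E2 stepwise |·|:
  S → 3
  ρ[u/v](S) → 3
  π[u](ρ[u/v](S)) → 3
  R → 5
  π[u](R) → 5
  σ[u='t'](π[u](R)) → 0
  σ[u='t'](σ[u='t'](π[u](R))) → 0
  (π[u](ρ[u/v](S)) ∪ σ[u='t'](σ[u='t'](π[u](R)))) → 3

E1 and E2 produce the same multiset:
u
p
q
r

yes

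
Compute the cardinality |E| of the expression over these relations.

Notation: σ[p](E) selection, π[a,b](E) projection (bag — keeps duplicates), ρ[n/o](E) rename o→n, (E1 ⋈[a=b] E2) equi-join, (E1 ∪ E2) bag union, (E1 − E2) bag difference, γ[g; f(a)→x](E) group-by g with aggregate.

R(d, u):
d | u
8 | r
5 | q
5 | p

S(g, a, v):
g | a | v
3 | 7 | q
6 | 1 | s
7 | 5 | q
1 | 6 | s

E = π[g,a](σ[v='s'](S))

Per-node cardinality:
  S → 4
  σ[v='s'](S) → 2
  π[g,a](σ[v='s'](S)) → 2

|E| = 2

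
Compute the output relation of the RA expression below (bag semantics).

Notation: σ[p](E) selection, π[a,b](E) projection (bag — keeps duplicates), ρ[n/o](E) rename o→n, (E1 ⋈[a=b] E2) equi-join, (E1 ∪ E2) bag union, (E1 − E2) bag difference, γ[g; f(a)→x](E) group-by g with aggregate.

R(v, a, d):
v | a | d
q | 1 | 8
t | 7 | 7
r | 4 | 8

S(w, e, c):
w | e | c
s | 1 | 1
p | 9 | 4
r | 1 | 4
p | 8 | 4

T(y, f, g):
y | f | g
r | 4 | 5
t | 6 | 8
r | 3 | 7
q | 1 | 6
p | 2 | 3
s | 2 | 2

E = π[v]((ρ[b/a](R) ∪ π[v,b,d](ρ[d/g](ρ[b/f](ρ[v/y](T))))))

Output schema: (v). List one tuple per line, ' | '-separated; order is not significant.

Stepwise |·|:
  R → 3
  ρ[b/a](R) → 3
  T → 6
  ρ[v/y](T) → 6
  ρ[b/f](ρ[v/y](T)) → 6
  ρ[d/g](ρ[b/f](ρ[v/y](T))) → 6
  π[v,b,d](ρ[d/g](ρ[b/f](ρ[v/y](T)))) → 6
  (ρ[b/a](R) ∪ π[v,b,d](ρ[d/g](ρ[b/f](ρ[v/y](T))))) → 9
  π[v]((ρ[b/a](R) ∪ π[v,b,d](ρ[d/g](ρ[b/f](ρ[v/y](T)))))) → 9

== RESULT ==
v
p
q
q
r
r
r
s
t
t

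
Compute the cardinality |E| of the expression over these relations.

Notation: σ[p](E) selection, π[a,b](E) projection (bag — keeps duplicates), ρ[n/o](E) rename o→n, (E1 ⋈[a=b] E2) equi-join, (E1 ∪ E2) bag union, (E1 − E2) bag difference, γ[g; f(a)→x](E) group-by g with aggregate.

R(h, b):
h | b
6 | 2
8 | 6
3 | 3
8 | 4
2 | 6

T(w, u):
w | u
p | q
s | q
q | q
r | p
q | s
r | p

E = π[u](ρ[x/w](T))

Subexpression sizes:
  T → 6
  ρ[x/w](T) → 6
  π[u](ρ[x/w](T)) → 6

|E| = 6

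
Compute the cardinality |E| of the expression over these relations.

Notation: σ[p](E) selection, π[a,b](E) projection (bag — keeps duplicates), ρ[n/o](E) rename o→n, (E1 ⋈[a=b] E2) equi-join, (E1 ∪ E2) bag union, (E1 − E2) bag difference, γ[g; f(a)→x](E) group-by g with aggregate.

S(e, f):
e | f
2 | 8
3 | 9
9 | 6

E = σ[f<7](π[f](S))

Row counts bottom-up:
  S → 3
  π[f](S) → 3
  σ[f<7](π[f](S)) → 1

|E| = 1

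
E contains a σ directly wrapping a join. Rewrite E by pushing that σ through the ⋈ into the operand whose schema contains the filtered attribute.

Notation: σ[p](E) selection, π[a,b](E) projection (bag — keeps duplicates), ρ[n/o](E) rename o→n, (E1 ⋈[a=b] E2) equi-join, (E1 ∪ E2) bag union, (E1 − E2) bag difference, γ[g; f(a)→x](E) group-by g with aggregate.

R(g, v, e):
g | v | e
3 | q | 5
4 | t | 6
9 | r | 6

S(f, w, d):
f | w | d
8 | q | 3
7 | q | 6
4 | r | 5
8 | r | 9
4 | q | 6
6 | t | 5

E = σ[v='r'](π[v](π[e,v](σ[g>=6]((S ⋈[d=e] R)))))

σ filters on g, owned by the right side.
E' = σ[v='r'](π[v](π[e,v]((S ⋈[d=e] σ[g>=6](R)))))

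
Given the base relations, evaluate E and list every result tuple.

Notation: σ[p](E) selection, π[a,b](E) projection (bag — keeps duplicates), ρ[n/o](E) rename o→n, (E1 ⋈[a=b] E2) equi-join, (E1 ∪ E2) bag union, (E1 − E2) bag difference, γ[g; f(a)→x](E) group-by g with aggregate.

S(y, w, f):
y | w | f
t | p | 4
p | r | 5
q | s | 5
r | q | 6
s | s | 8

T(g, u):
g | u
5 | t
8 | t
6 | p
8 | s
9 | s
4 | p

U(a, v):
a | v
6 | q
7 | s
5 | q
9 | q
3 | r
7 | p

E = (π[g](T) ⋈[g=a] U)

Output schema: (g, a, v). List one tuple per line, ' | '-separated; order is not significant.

Stepwise |·|:
  T → 6
  π[g](T) → 6
  U → 6
  (π[g](T) ⋈[g=a] U) → 3

== RESULT ==
g | a | v
5 | 5 | q
6 | 6 | q
9 | 9 | q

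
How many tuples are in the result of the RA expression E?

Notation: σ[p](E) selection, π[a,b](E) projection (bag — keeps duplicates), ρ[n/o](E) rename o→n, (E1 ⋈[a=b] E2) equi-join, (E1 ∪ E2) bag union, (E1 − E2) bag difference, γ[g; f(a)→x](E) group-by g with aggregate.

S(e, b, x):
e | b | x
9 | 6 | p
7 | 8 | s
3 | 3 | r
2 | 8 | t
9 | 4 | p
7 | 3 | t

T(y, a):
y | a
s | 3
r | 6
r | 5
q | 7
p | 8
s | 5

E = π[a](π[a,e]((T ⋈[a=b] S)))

Row counts bottom-up:
  T → 6
  S → 6
  (T ⋈[a=b] S) → 5
  π[a,e]((T ⋈[a=b] S)) → 5
  π[a](π[a,e]((T ⋈[a=b] S))) → 5

|E| = 5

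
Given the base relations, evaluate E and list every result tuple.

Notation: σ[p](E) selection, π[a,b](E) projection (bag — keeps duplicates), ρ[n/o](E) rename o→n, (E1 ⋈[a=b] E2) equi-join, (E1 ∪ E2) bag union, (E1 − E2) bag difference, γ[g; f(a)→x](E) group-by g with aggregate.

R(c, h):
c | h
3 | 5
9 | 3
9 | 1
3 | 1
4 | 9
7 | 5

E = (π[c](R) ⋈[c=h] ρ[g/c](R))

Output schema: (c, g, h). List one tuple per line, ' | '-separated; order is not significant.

Subexpression sizes:
  R → 6
  π[c](R) → 6
  R → 6
  ρ[g/c](R) → 6
  (π[c](R) ⋈[c=h] ρ[g/c](R)) → 4

== RESULT ==
c | g | h
3 | 9 | 3
3 | 9 | 3
9 | 4 | 9
9 | 4 | 9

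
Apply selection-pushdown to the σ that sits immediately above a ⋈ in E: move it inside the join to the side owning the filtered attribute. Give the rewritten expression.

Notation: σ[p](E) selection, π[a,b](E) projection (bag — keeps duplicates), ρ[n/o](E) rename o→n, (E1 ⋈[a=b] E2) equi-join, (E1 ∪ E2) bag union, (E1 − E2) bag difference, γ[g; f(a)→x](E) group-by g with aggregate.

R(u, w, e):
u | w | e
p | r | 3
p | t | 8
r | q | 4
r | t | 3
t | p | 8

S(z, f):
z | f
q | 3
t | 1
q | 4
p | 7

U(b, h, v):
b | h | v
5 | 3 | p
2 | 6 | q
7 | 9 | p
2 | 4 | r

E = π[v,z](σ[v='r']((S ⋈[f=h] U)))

σ filters on v, owned by the right side.
E' = π[v,z]((S ⋈[f=h] σ[v='r'](U)))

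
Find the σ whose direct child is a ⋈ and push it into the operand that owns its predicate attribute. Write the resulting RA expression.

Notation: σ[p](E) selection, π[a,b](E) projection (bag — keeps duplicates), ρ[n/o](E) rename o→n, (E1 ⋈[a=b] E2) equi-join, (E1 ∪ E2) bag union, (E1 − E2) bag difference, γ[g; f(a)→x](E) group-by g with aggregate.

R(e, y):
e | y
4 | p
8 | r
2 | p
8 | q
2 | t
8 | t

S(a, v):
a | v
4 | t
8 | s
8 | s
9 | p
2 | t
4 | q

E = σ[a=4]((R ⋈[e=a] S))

σ filters on a, owned by the right side.
E' = (R ⋈[e=a] σ[a=4](S))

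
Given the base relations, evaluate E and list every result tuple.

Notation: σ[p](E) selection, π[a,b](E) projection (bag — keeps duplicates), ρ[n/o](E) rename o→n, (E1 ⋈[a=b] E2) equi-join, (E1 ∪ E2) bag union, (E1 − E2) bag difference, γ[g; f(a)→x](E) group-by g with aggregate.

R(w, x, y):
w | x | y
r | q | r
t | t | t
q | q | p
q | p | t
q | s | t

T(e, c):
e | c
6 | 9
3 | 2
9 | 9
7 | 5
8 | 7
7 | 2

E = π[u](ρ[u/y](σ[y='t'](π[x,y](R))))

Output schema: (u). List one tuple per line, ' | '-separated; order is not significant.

Per-node cardinality:
  R → 5
  π[x,y](R) → 5
  σ[y='t'](π[x,y](R)) → 3
  ρ[u/y](σ[y='t'](π[x,y](R))) → 3
  π[u](ρ[u/y](σ[y='t'](π[x,y](R)))) → 3

== RESULT ==
u
t
t
t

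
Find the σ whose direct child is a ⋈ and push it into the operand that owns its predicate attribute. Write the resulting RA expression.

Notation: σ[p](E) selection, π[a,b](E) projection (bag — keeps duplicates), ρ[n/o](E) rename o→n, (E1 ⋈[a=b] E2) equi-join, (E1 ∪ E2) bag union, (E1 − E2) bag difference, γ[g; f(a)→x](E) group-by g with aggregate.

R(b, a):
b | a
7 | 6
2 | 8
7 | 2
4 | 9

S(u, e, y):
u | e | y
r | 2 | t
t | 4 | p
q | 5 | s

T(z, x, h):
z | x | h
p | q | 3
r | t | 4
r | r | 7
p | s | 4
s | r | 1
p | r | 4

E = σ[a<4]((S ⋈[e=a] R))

σ filters on a, owned by the right side.
E' = (S ⋈[e=a] σ[a<4](R))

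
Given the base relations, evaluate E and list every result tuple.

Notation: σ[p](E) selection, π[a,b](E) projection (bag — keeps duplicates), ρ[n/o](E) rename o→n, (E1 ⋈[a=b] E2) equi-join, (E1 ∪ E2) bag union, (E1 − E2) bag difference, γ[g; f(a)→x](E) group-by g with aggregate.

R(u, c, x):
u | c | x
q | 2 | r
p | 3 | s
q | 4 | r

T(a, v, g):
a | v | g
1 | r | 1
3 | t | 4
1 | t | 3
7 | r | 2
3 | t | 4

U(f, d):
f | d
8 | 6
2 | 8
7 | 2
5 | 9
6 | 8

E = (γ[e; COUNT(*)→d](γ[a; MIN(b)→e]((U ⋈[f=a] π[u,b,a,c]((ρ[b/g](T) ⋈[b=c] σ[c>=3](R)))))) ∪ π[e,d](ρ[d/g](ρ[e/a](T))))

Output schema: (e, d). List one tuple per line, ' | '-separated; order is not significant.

Subexpression sizes:
  U → 5
  T → 5
  ρ[b/g](T) → 5
  R → 3
  σ[c>=3](R) → 2
  (ρ[b/g](T) ⋈[b=c] σ[c>=3](R)) → 3
  π[u,b,a,c]((ρ[b/g](T) ⋈[b=c] σ[c>=3](R))) → 3
  (U ⋈[f=a] π[u,b,a,c]((ρ[b/g](T) ⋈[b=c] σ[c>=3](R)))) → 0
  γ[a; MIN(b)→e]((U ⋈[f=a] π[u,b,a,c]((ρ[b/g](T) ⋈[b=c] σ[c>=3](R))))) → 0
  γ[e; COUNT(*)→d](γ[a; MIN(b)→e]((U ⋈[f=a] π[u,b,a,c]((ρ[b/g](T) ⋈[b=c] σ[c>=3](R)))))) → 0
  T → 5
  ρ[e/a](T) → 5
  ρ[d/g](ρ[e/a](T)) → 5
  π[e,d](ρ[d/g](ρ[e/a](T))) → 5
  (γ[e; COUNT(*)→d](γ[a; MIN(b)→e]((U ⋈[f=a] π[u,b,a,c]((ρ[b/g](T) ⋈[b=c] σ[c>=3](R)))))) ∪ π[e,d](ρ[d/g](ρ[e/a](T)))) → 5

== RESULT ==
e | d
1 | 1
1 | 3
3 | 4
3 | 4
7 | 2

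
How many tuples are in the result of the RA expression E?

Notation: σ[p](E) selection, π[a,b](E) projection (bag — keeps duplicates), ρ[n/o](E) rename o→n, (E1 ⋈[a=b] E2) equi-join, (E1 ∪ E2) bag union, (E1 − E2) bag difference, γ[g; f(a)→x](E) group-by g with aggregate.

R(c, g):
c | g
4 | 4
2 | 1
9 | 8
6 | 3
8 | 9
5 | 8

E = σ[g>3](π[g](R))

Stepwise |·|:
  R → 6
  π[g](R) → 6
  σ[g>3](π[g](R)) → 4

|E| = 4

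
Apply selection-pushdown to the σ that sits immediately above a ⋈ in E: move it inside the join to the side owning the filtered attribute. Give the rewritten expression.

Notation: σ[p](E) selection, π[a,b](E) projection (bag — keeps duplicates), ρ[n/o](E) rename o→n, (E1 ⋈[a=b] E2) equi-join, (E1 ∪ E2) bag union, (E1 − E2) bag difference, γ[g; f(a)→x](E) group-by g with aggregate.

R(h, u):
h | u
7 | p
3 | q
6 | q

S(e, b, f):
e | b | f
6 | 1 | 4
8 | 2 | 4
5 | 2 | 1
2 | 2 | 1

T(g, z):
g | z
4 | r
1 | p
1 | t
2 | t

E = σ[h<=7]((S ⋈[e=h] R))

σ filters on h, owned by the right side.
E' = (S ⋈[e=h] σ[h<=7](R))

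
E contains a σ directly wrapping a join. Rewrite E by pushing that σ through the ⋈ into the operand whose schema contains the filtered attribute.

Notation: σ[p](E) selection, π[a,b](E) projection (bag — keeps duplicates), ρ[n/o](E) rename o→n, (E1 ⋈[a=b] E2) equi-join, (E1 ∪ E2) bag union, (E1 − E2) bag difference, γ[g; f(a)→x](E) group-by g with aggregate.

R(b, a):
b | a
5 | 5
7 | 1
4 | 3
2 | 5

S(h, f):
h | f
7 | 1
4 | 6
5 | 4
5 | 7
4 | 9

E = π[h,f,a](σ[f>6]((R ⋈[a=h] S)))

σ filters on f, owned by the right side.
E' = π[h,f,a]((R ⋈[a=h] σ[f>6](S)))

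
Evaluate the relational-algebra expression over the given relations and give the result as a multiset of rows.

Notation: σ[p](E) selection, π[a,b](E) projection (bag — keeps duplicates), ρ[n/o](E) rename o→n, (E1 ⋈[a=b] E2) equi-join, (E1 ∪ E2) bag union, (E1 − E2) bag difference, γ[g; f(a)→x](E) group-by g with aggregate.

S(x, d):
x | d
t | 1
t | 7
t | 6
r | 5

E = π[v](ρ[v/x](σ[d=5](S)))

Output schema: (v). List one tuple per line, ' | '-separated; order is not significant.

Subexpression sizes:
  S → 4
  σ[d=5](S) → 1
  ρ[v/x](σ[d=5](S)) → 1
  π[v](ρ[v/x](σ[d=5](S))) → 1

== RESULT ==
v
r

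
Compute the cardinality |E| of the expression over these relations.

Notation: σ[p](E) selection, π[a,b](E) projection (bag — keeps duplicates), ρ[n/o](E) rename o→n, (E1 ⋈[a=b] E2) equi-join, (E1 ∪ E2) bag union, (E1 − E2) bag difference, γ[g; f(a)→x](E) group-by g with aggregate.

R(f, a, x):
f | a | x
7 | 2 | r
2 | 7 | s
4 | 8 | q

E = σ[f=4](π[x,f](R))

Subexpression sizes:
  R → 3
  π[x,f](R) → 3
  σ[f=4](π[x,f](R)) → 1

|E| = 1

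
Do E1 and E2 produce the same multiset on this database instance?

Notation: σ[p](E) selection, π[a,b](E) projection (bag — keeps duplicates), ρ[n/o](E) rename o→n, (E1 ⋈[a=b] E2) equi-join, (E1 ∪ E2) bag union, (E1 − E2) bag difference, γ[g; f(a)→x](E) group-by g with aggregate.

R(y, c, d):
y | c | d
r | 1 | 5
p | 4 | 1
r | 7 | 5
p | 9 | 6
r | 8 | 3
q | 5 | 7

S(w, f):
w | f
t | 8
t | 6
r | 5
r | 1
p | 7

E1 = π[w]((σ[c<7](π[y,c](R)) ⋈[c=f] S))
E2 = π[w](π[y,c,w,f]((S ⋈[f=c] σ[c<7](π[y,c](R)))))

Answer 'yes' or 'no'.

E1 row counts bottom-up:
  R → 6
  π[y,c](R) → 6
  σ[c<7](π[y,c](R)) → 3
  S → 5
  (σ[c<7](π[y,c](R)) ⋈[c=f] S) → 2
  π[w]((σ[c<7](π[y,c](R)) ⋈[c=f] S)) → 2
E2 row counts bottom-up:
  S → 5
  R → 6
  π[y,c](R) → 6
  σ[c<7](π[y,c](R)) → 3
  (S ⋈[f=c] σ[c<7](π[y,c](R))) → 2
  π[y,c,w,f]((S ⋈[f=c] σ[c<7](π[y,c](R)))) → 2
  π[w](π[y,c,w,f]((S ⋈[f=c] σ[c<7](π[y,c](R))))) → 2

E1 and E2 produce the same multiset:
w
r
r

yes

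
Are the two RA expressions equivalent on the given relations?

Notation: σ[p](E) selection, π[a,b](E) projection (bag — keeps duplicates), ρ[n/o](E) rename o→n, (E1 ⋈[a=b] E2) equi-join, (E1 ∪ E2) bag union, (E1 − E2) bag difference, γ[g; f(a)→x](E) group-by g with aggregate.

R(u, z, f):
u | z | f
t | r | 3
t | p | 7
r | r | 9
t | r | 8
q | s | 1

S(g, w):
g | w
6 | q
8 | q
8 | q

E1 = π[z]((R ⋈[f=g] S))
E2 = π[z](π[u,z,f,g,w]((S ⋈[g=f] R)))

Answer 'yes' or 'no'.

E1 per-node cardinality:
  R → 5
  S → 3
  (R ⋈[f=g] S) → 2
  π[z]((R ⋈[f=g] S)) → 2
E2 per-node cardinality:
  S → 3
  R → 5
  (S ⋈[g=f] R) → 2
  π[u,z,f,g,w]((S ⋈[g=f] R)) → 2
  π[z](π[u,z,f,g,w]((S ⋈[g=f] R))) → 2

E1 and E2 produce the same multiset:
z
r
r

yes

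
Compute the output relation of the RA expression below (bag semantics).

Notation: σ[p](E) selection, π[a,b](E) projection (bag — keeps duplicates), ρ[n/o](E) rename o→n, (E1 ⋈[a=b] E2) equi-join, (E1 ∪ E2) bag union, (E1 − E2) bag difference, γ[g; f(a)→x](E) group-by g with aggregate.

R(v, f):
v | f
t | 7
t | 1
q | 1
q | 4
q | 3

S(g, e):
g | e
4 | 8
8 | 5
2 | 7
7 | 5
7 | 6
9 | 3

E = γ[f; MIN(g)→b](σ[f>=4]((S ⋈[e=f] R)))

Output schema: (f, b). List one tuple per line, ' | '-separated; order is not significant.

Per-node cardinality:
  S → 6
  R → 5
  (S ⋈[e=f] R) → 2
  σ[f>=4]((S ⋈[e=f] R)) → 1
  γ[f; MIN(g)→b](σ[f>=4]((S ⋈[e=f] R))) → 1

== RESULT ==
f | b
7 | 2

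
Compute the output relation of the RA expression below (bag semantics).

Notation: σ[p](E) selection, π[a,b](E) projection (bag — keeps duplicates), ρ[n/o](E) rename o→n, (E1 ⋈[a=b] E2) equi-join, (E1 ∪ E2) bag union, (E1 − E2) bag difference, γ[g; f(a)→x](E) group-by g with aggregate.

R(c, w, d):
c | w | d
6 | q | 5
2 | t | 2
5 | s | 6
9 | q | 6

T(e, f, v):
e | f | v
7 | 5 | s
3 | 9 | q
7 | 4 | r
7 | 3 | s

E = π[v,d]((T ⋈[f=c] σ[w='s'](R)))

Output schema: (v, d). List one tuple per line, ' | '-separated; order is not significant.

Per-node cardinality:
  T → 4
  R → 4
  σ[w='s'](R) → 1
  (T ⋈[f=c] σ[w='s'](R)) → 1
  π[v,d]((T ⋈[f=c] σ[w='s'](R))) → 1

== RESULT ==
v | d
s | 6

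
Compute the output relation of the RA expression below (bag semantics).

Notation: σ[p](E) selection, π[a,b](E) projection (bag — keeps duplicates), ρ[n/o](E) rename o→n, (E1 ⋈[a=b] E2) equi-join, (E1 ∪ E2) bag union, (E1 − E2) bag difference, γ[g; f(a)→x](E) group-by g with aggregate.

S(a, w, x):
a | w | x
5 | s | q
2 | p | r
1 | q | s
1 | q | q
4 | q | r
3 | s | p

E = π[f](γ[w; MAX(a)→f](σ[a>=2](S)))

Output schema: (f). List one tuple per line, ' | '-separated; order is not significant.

Subexpression sizes:
  S → 6
  σ[a>=2](S) → 4
  γ[w; MAX(a)→f](σ[a>=2](S)) → 3
  π[f](γ[w; MAX(a)→f](σ[a>=2](S))) → 3

== RESULT ==
f
2
4
5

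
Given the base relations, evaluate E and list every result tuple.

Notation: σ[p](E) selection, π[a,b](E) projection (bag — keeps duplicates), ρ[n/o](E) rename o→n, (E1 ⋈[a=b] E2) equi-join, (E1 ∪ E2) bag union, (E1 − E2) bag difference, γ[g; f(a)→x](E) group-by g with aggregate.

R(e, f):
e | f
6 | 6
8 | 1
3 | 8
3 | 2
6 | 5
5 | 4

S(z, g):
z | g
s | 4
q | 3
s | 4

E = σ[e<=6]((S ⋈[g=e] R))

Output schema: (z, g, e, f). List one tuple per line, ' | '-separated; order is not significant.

Row counts bottom-up:
  S → 3
  R → 6
  (S ⋈[g=e] R) → 2
  σ[e<=6]((S ⋈[g=e] R)) → 2

== RESULT ==
z | g | e | f
q | 3 | 3 | 2
q | 3 | 3 | 8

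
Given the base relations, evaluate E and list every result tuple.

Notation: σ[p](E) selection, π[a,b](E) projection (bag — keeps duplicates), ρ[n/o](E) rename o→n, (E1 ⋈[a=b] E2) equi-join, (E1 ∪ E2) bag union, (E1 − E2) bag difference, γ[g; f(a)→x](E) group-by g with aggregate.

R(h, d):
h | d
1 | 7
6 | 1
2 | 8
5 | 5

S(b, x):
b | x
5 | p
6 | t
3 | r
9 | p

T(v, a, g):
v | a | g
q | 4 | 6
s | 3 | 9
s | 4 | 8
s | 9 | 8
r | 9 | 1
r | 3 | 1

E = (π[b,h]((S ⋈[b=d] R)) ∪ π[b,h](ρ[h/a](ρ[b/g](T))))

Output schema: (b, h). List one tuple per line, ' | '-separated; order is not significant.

Subexpression sizes:
  S → 4
  R → 4
  (S ⋈[b=d] R) → 1
  π[b,h]((S ⋈[b=d] R)) → 1
  T → 6
  ρ[b/g](T) → 6
  ρ[h/a](ρ[b/g](T)) → 6
  π[b,h](ρ[h/a](ρ[b/g](T))) → 6
  (π[b,h]((S ⋈[b=d] R)) ∪ π[b,h](ρ[h/a](ρ[b/g](T)))) → 7

== RESULT ==
b | h
1 | 3
1 | 9
5 | 5
6 | 4
8 | 4
8 | 9
9 | 3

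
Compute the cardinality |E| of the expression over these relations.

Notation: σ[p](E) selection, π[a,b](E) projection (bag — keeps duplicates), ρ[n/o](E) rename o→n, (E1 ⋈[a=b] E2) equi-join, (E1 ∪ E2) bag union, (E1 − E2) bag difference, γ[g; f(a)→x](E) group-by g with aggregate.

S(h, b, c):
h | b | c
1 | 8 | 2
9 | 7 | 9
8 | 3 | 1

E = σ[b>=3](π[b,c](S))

Stepwise |·|:
  S → 3
  π[b,c](S) → 3
  σ[b>=3](π[b,c](S)) → 3

|E| = 3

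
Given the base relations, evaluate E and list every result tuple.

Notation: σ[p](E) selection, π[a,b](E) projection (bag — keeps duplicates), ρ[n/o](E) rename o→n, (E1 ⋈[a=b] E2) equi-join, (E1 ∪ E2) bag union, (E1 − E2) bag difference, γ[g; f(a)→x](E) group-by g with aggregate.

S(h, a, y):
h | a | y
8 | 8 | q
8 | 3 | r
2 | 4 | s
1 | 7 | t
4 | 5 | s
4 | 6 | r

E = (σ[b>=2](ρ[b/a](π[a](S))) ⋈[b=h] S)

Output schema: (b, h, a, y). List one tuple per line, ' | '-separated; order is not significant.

Row counts bottom-up:
  S → 6
  π[a](S) → 6
  ρ[b/a](π[a](S)) → 6
  σ[b>=2](ρ[b/a](π[a](S))) → 6
  S → 6
  (σ[b>=2](ρ[b/a](π[a](S))) ⋈[b=h] S) → 4

== RESULT ==
b | h | a | y
4 | 4 | 5 | s
4 | 4 | 6 | r
8 | 8 | 3 | r
8 | 8 | 8 | q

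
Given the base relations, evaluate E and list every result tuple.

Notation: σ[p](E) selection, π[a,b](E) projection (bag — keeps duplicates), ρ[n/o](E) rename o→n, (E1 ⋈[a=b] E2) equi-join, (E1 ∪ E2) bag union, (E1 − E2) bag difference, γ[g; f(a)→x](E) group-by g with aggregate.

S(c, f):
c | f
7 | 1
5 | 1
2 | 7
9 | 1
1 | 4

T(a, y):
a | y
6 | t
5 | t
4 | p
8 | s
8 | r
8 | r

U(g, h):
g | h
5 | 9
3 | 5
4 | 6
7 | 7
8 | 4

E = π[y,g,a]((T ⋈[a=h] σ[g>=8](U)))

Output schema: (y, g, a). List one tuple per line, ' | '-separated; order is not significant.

Subexpression sizes:
  T → 6
  U → 5
  σ[g>=8](U) → 1
  (T ⋈[a=h] σ[g>=8](U)) → 1
  π[y,g,a]((T ⋈[a=h] σ[g>=8](U))) → 1

== RESULT ==
y | g | a
p | 8 | 4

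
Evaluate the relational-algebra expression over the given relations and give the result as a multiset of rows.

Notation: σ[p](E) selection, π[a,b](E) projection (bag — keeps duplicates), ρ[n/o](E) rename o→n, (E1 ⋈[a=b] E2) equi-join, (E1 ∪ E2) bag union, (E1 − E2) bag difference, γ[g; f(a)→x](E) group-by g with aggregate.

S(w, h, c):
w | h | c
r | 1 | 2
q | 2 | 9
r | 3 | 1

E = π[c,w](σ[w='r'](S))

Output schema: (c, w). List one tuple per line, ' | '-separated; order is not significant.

Per-node cardinality:
  S → 3
  σ[w='r'](S) → 2
  π[c,w](σ[w='r'](S)) → 2

== RESULT ==
c | w
1 | r
2 | r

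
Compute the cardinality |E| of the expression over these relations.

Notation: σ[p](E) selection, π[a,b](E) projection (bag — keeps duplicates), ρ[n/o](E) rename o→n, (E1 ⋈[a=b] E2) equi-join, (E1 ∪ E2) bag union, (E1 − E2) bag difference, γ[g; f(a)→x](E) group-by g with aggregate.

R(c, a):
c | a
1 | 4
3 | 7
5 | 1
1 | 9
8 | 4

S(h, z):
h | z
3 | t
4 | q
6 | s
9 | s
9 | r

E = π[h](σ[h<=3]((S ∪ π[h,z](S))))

Row counts bottom-up:
  S → 5
  S → 5
  π[h,z](S) → 5
  (S ∪ π[h,z](S)) → 10
  σ[h<=3]((S ∪ π[h,z](S))) → 2
  π[h](σ[h<=3]((S ∪ π[h,z](S)))) → 2

|E| = 2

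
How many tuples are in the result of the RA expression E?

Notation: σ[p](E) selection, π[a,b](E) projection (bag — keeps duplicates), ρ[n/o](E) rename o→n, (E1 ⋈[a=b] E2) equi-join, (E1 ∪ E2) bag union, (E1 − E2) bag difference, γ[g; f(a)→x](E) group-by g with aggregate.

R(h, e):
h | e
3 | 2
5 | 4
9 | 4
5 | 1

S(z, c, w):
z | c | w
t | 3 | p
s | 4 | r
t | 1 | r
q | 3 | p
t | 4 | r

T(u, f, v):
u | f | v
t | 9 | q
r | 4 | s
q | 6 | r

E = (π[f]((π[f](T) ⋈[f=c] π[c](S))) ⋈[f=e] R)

Stepwise |·|:
  T → 3
  π[f](T) → 3
  S → 5
  π[c](S) → 5
  (π[f](T) ⋈[f=c] π[c](S)) → 2
  π[f]((π[f](T) ⋈[f=c] π[c](S))) → 2
  R → 4
  (π[f]((π[f](T) ⋈[f=c] π[c](S))) ⋈[f=e] R) → 4

|E| = 4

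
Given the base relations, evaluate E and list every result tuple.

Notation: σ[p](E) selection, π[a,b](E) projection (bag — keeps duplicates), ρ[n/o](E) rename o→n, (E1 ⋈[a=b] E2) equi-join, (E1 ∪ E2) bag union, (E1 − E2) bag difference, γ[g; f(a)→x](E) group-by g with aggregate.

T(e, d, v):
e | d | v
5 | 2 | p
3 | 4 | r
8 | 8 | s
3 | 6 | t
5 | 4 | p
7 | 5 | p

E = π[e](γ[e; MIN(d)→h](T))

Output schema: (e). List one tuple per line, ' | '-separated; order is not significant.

Row counts bottom-up:
  T → 6
  γ[e; MIN(d)→h](T) → 4
  π[e](γ[e; MIN(d)→h](T)) → 4

== RESULT ==
e
3
5
7
8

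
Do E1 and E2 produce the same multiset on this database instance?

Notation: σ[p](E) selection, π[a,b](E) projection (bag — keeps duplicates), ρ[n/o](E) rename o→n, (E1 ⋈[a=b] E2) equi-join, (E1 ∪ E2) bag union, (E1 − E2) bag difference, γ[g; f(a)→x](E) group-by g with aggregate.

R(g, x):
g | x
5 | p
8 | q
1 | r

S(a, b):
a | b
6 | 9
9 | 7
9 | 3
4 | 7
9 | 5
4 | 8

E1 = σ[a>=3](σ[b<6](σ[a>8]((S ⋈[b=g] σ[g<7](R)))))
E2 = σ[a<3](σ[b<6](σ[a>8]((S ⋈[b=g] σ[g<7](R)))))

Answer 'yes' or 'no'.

E1 stepwise |·|:
  S → 6
  R → 3
  σ[g<7](R) → 2
  (S ⋈[b=g] σ[g<7](R)) → 1
  σ[a>8]((S ⋈[b=g] σ[g<7](R))) → 1
  σ[b<6](σ[a>8]((S ⋈[b=g] σ[g<7](R)))) → 1
  σ[a>=3](σ[b<6](σ[a>8]((S ⋈[b=g] σ[g<7](R))))) → 1
E2 stepwise |·|:
  S → 6
  R → 3
  σ[g<7](R) → 2
  (S ⋈[b=g] σ[g<7](R)) → 1
  σ[a>8]((S ⋈[b=g] σ[g<7](R))) → 1
  σ[b<6](σ[a>8]((S ⋈[b=g] σ[g<7](R)))) → 1
  σ[a<3](σ[b<6](σ[a>8]((S ⋈[b=g] σ[g<7](R))))) → 0

E1 result:
a | b | g | x
9 | 5 | 5 | p
E2 result:
a | b | g | x
(0 rows)
Witness: (9, 5, 5, 'p') appears 1× in E1 but 0× in E2.

no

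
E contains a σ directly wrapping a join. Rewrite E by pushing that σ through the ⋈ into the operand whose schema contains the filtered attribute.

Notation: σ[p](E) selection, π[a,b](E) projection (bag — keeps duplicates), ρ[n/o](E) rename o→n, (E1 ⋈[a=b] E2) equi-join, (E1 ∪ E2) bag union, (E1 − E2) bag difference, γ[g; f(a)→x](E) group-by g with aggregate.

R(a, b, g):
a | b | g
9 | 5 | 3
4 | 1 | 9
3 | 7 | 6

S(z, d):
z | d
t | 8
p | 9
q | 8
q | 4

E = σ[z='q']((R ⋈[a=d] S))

σ filters on z, owned by the right side.
E' = (R ⋈[a=d] σ[z='q'](S))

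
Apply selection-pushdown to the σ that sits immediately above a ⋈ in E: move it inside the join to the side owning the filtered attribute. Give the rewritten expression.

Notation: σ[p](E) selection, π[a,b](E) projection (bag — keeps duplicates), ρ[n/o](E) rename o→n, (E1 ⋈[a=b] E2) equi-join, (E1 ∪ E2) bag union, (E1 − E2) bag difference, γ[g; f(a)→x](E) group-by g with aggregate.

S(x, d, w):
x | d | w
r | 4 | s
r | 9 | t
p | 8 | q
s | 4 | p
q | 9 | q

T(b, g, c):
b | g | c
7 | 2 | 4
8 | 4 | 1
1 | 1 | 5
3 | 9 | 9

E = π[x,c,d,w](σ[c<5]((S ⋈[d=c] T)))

σ filters on c, owned by the right side.
E' = π[x,c,d,w]((S ⋈[d=c] σ[c<5](T)))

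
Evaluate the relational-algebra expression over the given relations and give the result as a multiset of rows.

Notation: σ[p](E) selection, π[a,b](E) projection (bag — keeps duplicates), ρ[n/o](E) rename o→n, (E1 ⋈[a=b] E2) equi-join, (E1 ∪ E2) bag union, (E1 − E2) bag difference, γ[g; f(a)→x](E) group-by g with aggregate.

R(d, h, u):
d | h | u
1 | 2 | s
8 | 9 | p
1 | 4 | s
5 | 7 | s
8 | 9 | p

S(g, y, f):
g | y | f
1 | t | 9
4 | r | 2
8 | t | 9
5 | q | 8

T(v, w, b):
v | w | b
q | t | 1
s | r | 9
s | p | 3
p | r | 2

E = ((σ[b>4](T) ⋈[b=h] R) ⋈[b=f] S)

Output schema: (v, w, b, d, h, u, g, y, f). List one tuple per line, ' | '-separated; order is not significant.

Per-node cardinality:
  T → 4
  σ[b>4](T) → 1
  R → 5
  (σ[b>4](T) ⋈[b=h] R) → 2
  S → 4
  ((σ[b>4](T) ⋈[b=h] R) ⋈[b=f] S) → 4

== RESULT ==
v | w | b | d | h | u | g | y | f
s | r | 9 | 8 | 9 | p | 1 | t | 9
s | r | 9 | 8 | 9 | p | 1 | t | 9
s | r | 9 | 8 | 9 | p | 8 | t | 9
s | r | 9 | 8 | 9 | p | 8 | t | 9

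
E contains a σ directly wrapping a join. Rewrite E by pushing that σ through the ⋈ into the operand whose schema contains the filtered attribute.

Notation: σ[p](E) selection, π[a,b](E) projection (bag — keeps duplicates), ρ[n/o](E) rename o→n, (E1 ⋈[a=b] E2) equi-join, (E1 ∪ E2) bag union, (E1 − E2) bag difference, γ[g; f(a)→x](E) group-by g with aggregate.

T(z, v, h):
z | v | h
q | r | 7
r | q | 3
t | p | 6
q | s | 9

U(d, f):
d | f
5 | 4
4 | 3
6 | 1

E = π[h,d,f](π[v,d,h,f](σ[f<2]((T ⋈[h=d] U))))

σ filters on f, owned by the right side.
E' = π[h,d,f](π[v,d,h,f]((T ⋈[h=d] σ[f<2](U))))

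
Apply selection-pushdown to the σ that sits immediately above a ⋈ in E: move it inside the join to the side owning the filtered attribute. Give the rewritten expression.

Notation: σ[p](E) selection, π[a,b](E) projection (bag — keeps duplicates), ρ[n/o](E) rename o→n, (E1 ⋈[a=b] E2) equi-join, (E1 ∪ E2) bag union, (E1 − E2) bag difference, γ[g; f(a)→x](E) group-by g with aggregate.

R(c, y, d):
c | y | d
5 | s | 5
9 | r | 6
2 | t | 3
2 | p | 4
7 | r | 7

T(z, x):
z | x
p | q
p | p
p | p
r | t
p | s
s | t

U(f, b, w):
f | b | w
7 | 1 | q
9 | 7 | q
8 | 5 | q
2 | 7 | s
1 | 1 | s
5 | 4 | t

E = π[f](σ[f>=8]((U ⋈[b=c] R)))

σ filters on f, owned by the left side.
E' = π[f]((σ[f>=8](U) ⋈[b=c] R))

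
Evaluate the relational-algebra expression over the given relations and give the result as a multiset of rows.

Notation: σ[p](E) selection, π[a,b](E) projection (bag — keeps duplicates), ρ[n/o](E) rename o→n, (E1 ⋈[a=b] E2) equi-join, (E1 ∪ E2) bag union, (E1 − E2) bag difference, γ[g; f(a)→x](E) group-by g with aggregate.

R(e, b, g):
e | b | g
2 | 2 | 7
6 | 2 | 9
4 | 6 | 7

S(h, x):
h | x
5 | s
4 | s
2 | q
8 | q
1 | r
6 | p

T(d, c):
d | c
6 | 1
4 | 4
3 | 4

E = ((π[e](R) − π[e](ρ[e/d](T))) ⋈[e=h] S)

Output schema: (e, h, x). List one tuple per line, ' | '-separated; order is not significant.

Stepwise |·|:
  R → 3
  π[e](R) → 3
  T → 3
  ρ[e/d](T) → 3
  π[e](ρ[e/d](T)) → 3
  (π[e](R) − π[e](ρ[e/d](T))) → 1
  S → 6
  ((π[e](R) − π[e](ρ[e/d](T))) ⋈[e=h] S) → 1

== RESULT ==
e | h | x
2 | 2 | q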